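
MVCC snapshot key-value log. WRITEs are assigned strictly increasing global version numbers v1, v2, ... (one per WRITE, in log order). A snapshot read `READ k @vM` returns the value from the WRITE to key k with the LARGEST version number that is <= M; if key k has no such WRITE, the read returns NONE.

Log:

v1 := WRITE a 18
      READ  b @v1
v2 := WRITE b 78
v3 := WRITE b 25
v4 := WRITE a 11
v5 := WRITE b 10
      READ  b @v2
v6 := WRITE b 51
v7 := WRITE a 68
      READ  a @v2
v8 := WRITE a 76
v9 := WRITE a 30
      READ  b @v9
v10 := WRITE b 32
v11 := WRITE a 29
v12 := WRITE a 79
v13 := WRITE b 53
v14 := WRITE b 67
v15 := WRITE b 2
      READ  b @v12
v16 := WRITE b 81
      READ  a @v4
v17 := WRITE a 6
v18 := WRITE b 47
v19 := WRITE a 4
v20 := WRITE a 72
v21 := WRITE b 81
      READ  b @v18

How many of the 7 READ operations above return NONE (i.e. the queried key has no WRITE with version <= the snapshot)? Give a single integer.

Answer: 1

Derivation:
v1: WRITE a=18  (a history now [(1, 18)])
READ b @v1: history=[] -> no version <= 1 -> NONE
v2: WRITE b=78  (b history now [(2, 78)])
v3: WRITE b=25  (b history now [(2, 78), (3, 25)])
v4: WRITE a=11  (a history now [(1, 18), (4, 11)])
v5: WRITE b=10  (b history now [(2, 78), (3, 25), (5, 10)])
READ b @v2: history=[(2, 78), (3, 25), (5, 10)] -> pick v2 -> 78
v6: WRITE b=51  (b history now [(2, 78), (3, 25), (5, 10), (6, 51)])
v7: WRITE a=68  (a history now [(1, 18), (4, 11), (7, 68)])
READ a @v2: history=[(1, 18), (4, 11), (7, 68)] -> pick v1 -> 18
v8: WRITE a=76  (a history now [(1, 18), (4, 11), (7, 68), (8, 76)])
v9: WRITE a=30  (a history now [(1, 18), (4, 11), (7, 68), (8, 76), (9, 30)])
READ b @v9: history=[(2, 78), (3, 25), (5, 10), (6, 51)] -> pick v6 -> 51
v10: WRITE b=32  (b history now [(2, 78), (3, 25), (5, 10), (6, 51), (10, 32)])
v11: WRITE a=29  (a history now [(1, 18), (4, 11), (7, 68), (8, 76), (9, 30), (11, 29)])
v12: WRITE a=79  (a history now [(1, 18), (4, 11), (7, 68), (8, 76), (9, 30), (11, 29), (12, 79)])
v13: WRITE b=53  (b history now [(2, 78), (3, 25), (5, 10), (6, 51), (10, 32), (13, 53)])
v14: WRITE b=67  (b history now [(2, 78), (3, 25), (5, 10), (6, 51), (10, 32), (13, 53), (14, 67)])
v15: WRITE b=2  (b history now [(2, 78), (3, 25), (5, 10), (6, 51), (10, 32), (13, 53), (14, 67), (15, 2)])
READ b @v12: history=[(2, 78), (3, 25), (5, 10), (6, 51), (10, 32), (13, 53), (14, 67), (15, 2)] -> pick v10 -> 32
v16: WRITE b=81  (b history now [(2, 78), (3, 25), (5, 10), (6, 51), (10, 32), (13, 53), (14, 67), (15, 2), (16, 81)])
READ a @v4: history=[(1, 18), (4, 11), (7, 68), (8, 76), (9, 30), (11, 29), (12, 79)] -> pick v4 -> 11
v17: WRITE a=6  (a history now [(1, 18), (4, 11), (7, 68), (8, 76), (9, 30), (11, 29), (12, 79), (17, 6)])
v18: WRITE b=47  (b history now [(2, 78), (3, 25), (5, 10), (6, 51), (10, 32), (13, 53), (14, 67), (15, 2), (16, 81), (18, 47)])
v19: WRITE a=4  (a history now [(1, 18), (4, 11), (7, 68), (8, 76), (9, 30), (11, 29), (12, 79), (17, 6), (19, 4)])
v20: WRITE a=72  (a history now [(1, 18), (4, 11), (7, 68), (8, 76), (9, 30), (11, 29), (12, 79), (17, 6), (19, 4), (20, 72)])
v21: WRITE b=81  (b history now [(2, 78), (3, 25), (5, 10), (6, 51), (10, 32), (13, 53), (14, 67), (15, 2), (16, 81), (18, 47), (21, 81)])
READ b @v18: history=[(2, 78), (3, 25), (5, 10), (6, 51), (10, 32), (13, 53), (14, 67), (15, 2), (16, 81), (18, 47), (21, 81)] -> pick v18 -> 47
Read results in order: ['NONE', '78', '18', '51', '32', '11', '47']
NONE count = 1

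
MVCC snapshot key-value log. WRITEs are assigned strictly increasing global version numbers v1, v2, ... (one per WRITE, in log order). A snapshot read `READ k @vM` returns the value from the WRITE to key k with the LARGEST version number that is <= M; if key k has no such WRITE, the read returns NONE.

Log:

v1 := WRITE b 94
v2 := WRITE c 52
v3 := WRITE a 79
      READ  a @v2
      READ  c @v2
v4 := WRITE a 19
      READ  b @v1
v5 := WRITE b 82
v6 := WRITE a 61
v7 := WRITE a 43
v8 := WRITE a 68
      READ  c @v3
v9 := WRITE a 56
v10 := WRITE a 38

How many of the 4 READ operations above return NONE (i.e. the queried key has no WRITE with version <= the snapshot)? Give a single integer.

v1: WRITE b=94  (b history now [(1, 94)])
v2: WRITE c=52  (c history now [(2, 52)])
v3: WRITE a=79  (a history now [(3, 79)])
READ a @v2: history=[(3, 79)] -> no version <= 2 -> NONE
READ c @v2: history=[(2, 52)] -> pick v2 -> 52
v4: WRITE a=19  (a history now [(3, 79), (4, 19)])
READ b @v1: history=[(1, 94)] -> pick v1 -> 94
v5: WRITE b=82  (b history now [(1, 94), (5, 82)])
v6: WRITE a=61  (a history now [(3, 79), (4, 19), (6, 61)])
v7: WRITE a=43  (a history now [(3, 79), (4, 19), (6, 61), (7, 43)])
v8: WRITE a=68  (a history now [(3, 79), (4, 19), (6, 61), (7, 43), (8, 68)])
READ c @v3: history=[(2, 52)] -> pick v2 -> 52
v9: WRITE a=56  (a history now [(3, 79), (4, 19), (6, 61), (7, 43), (8, 68), (9, 56)])
v10: WRITE a=38  (a history now [(3, 79), (4, 19), (6, 61), (7, 43), (8, 68), (9, 56), (10, 38)])
Read results in order: ['NONE', '52', '94', '52']
NONE count = 1

Answer: 1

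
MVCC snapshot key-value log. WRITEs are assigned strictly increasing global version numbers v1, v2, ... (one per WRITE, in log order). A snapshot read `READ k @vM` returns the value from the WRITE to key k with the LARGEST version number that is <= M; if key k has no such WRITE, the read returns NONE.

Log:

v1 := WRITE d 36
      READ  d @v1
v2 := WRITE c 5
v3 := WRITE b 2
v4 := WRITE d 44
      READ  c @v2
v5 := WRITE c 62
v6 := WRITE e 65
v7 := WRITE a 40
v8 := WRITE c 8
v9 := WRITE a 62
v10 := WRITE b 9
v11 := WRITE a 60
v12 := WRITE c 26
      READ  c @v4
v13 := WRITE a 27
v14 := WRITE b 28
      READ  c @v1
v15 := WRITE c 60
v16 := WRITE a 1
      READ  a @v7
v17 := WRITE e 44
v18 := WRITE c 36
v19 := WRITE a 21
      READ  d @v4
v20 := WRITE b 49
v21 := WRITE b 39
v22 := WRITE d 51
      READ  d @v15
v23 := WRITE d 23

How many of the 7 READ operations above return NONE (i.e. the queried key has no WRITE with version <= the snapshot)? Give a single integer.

v1: WRITE d=36  (d history now [(1, 36)])
READ d @v1: history=[(1, 36)] -> pick v1 -> 36
v2: WRITE c=5  (c history now [(2, 5)])
v3: WRITE b=2  (b history now [(3, 2)])
v4: WRITE d=44  (d history now [(1, 36), (4, 44)])
READ c @v2: history=[(2, 5)] -> pick v2 -> 5
v5: WRITE c=62  (c history now [(2, 5), (5, 62)])
v6: WRITE e=65  (e history now [(6, 65)])
v7: WRITE a=40  (a history now [(7, 40)])
v8: WRITE c=8  (c history now [(2, 5), (5, 62), (8, 8)])
v9: WRITE a=62  (a history now [(7, 40), (9, 62)])
v10: WRITE b=9  (b history now [(3, 2), (10, 9)])
v11: WRITE a=60  (a history now [(7, 40), (9, 62), (11, 60)])
v12: WRITE c=26  (c history now [(2, 5), (5, 62), (8, 8), (12, 26)])
READ c @v4: history=[(2, 5), (5, 62), (8, 8), (12, 26)] -> pick v2 -> 5
v13: WRITE a=27  (a history now [(7, 40), (9, 62), (11, 60), (13, 27)])
v14: WRITE b=28  (b history now [(3, 2), (10, 9), (14, 28)])
READ c @v1: history=[(2, 5), (5, 62), (8, 8), (12, 26)] -> no version <= 1 -> NONE
v15: WRITE c=60  (c history now [(2, 5), (5, 62), (8, 8), (12, 26), (15, 60)])
v16: WRITE a=1  (a history now [(7, 40), (9, 62), (11, 60), (13, 27), (16, 1)])
READ a @v7: history=[(7, 40), (9, 62), (11, 60), (13, 27), (16, 1)] -> pick v7 -> 40
v17: WRITE e=44  (e history now [(6, 65), (17, 44)])
v18: WRITE c=36  (c history now [(2, 5), (5, 62), (8, 8), (12, 26), (15, 60), (18, 36)])
v19: WRITE a=21  (a history now [(7, 40), (9, 62), (11, 60), (13, 27), (16, 1), (19, 21)])
READ d @v4: history=[(1, 36), (4, 44)] -> pick v4 -> 44
v20: WRITE b=49  (b history now [(3, 2), (10, 9), (14, 28), (20, 49)])
v21: WRITE b=39  (b history now [(3, 2), (10, 9), (14, 28), (20, 49), (21, 39)])
v22: WRITE d=51  (d history now [(1, 36), (4, 44), (22, 51)])
READ d @v15: history=[(1, 36), (4, 44), (22, 51)] -> pick v4 -> 44
v23: WRITE d=23  (d history now [(1, 36), (4, 44), (22, 51), (23, 23)])
Read results in order: ['36', '5', '5', 'NONE', '40', '44', '44']
NONE count = 1

Answer: 1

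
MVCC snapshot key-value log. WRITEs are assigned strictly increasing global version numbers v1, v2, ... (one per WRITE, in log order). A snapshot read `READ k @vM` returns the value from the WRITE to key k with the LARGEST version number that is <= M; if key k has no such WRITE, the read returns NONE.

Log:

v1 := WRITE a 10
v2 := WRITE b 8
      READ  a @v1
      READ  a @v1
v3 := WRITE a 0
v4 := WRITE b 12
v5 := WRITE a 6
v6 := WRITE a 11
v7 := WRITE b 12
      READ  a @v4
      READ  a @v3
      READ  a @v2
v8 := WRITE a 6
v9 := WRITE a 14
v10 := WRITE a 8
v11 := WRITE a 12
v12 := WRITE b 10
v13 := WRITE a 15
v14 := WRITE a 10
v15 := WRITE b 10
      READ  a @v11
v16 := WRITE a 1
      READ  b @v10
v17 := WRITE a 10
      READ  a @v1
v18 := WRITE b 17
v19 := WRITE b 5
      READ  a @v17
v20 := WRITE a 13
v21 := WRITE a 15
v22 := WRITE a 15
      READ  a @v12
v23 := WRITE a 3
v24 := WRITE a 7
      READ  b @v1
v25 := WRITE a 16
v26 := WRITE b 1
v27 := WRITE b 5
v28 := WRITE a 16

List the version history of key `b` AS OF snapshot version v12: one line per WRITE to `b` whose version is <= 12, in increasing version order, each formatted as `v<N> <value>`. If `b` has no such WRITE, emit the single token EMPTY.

Answer: v2 8
v4 12
v7 12
v12 10

Derivation:
Scan writes for key=b with version <= 12:
  v1 WRITE a 10 -> skip
  v2 WRITE b 8 -> keep
  v3 WRITE a 0 -> skip
  v4 WRITE b 12 -> keep
  v5 WRITE a 6 -> skip
  v6 WRITE a 11 -> skip
  v7 WRITE b 12 -> keep
  v8 WRITE a 6 -> skip
  v9 WRITE a 14 -> skip
  v10 WRITE a 8 -> skip
  v11 WRITE a 12 -> skip
  v12 WRITE b 10 -> keep
  v13 WRITE a 15 -> skip
  v14 WRITE a 10 -> skip
  v15 WRITE b 10 -> drop (> snap)
  v16 WRITE a 1 -> skip
  v17 WRITE a 10 -> skip
  v18 WRITE b 17 -> drop (> snap)
  v19 WRITE b 5 -> drop (> snap)
  v20 WRITE a 13 -> skip
  v21 WRITE a 15 -> skip
  v22 WRITE a 15 -> skip
  v23 WRITE a 3 -> skip
  v24 WRITE a 7 -> skip
  v25 WRITE a 16 -> skip
  v26 WRITE b 1 -> drop (> snap)
  v27 WRITE b 5 -> drop (> snap)
  v28 WRITE a 16 -> skip
Collected: [(2, 8), (4, 12), (7, 12), (12, 10)]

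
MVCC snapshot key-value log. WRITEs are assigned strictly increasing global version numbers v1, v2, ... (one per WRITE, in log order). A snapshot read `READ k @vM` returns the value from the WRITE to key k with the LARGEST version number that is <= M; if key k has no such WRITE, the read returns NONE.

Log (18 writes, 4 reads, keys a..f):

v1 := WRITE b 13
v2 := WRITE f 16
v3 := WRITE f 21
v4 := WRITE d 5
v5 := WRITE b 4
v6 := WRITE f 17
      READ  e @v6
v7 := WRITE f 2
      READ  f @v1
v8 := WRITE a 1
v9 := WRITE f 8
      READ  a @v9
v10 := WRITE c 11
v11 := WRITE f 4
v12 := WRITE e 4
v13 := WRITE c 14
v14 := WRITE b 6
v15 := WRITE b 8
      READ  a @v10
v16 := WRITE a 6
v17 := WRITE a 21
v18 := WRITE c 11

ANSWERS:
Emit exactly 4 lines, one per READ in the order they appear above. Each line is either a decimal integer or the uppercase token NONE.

Answer: NONE
NONE
1
1

Derivation:
v1: WRITE b=13  (b history now [(1, 13)])
v2: WRITE f=16  (f history now [(2, 16)])
v3: WRITE f=21  (f history now [(2, 16), (3, 21)])
v4: WRITE d=5  (d history now [(4, 5)])
v5: WRITE b=4  (b history now [(1, 13), (5, 4)])
v6: WRITE f=17  (f history now [(2, 16), (3, 21), (6, 17)])
READ e @v6: history=[] -> no version <= 6 -> NONE
v7: WRITE f=2  (f history now [(2, 16), (3, 21), (6, 17), (7, 2)])
READ f @v1: history=[(2, 16), (3, 21), (6, 17), (7, 2)] -> no version <= 1 -> NONE
v8: WRITE a=1  (a history now [(8, 1)])
v9: WRITE f=8  (f history now [(2, 16), (3, 21), (6, 17), (7, 2), (9, 8)])
READ a @v9: history=[(8, 1)] -> pick v8 -> 1
v10: WRITE c=11  (c history now [(10, 11)])
v11: WRITE f=4  (f history now [(2, 16), (3, 21), (6, 17), (7, 2), (9, 8), (11, 4)])
v12: WRITE e=4  (e history now [(12, 4)])
v13: WRITE c=14  (c history now [(10, 11), (13, 14)])
v14: WRITE b=6  (b history now [(1, 13), (5, 4), (14, 6)])
v15: WRITE b=8  (b history now [(1, 13), (5, 4), (14, 6), (15, 8)])
READ a @v10: history=[(8, 1)] -> pick v8 -> 1
v16: WRITE a=6  (a history now [(8, 1), (16, 6)])
v17: WRITE a=21  (a history now [(8, 1), (16, 6), (17, 21)])
v18: WRITE c=11  (c history now [(10, 11), (13, 14), (18, 11)])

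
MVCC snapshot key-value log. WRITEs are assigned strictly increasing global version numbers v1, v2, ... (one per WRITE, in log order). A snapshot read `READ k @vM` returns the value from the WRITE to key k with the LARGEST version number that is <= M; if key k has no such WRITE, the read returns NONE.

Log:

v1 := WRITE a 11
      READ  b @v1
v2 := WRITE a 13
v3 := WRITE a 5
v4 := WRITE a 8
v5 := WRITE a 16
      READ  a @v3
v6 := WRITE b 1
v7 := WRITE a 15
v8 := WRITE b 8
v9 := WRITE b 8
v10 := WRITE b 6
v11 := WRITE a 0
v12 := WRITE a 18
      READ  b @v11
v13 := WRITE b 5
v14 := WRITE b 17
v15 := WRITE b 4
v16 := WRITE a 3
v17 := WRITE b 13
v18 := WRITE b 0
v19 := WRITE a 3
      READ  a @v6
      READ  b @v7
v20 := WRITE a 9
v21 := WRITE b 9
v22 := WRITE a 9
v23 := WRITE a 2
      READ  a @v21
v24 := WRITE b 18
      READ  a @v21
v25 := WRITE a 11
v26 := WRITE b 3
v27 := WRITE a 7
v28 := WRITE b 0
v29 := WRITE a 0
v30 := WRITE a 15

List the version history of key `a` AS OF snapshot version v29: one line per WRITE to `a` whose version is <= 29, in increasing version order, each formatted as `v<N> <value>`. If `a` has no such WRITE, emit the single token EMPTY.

Scan writes for key=a with version <= 29:
  v1 WRITE a 11 -> keep
  v2 WRITE a 13 -> keep
  v3 WRITE a 5 -> keep
  v4 WRITE a 8 -> keep
  v5 WRITE a 16 -> keep
  v6 WRITE b 1 -> skip
  v7 WRITE a 15 -> keep
  v8 WRITE b 8 -> skip
  v9 WRITE b 8 -> skip
  v10 WRITE b 6 -> skip
  v11 WRITE a 0 -> keep
  v12 WRITE a 18 -> keep
  v13 WRITE b 5 -> skip
  v14 WRITE b 17 -> skip
  v15 WRITE b 4 -> skip
  v16 WRITE a 3 -> keep
  v17 WRITE b 13 -> skip
  v18 WRITE b 0 -> skip
  v19 WRITE a 3 -> keep
  v20 WRITE a 9 -> keep
  v21 WRITE b 9 -> skip
  v22 WRITE a 9 -> keep
  v23 WRITE a 2 -> keep
  v24 WRITE b 18 -> skip
  v25 WRITE a 11 -> keep
  v26 WRITE b 3 -> skip
  v27 WRITE a 7 -> keep
  v28 WRITE b 0 -> skip
  v29 WRITE a 0 -> keep
  v30 WRITE a 15 -> drop (> snap)
Collected: [(1, 11), (2, 13), (3, 5), (4, 8), (5, 16), (7, 15), (11, 0), (12, 18), (16, 3), (19, 3), (20, 9), (22, 9), (23, 2), (25, 11), (27, 7), (29, 0)]

Answer: v1 11
v2 13
v3 5
v4 8
v5 16
v7 15
v11 0
v12 18
v16 3
v19 3
v20 9
v22 9
v23 2
v25 11
v27 7
v29 0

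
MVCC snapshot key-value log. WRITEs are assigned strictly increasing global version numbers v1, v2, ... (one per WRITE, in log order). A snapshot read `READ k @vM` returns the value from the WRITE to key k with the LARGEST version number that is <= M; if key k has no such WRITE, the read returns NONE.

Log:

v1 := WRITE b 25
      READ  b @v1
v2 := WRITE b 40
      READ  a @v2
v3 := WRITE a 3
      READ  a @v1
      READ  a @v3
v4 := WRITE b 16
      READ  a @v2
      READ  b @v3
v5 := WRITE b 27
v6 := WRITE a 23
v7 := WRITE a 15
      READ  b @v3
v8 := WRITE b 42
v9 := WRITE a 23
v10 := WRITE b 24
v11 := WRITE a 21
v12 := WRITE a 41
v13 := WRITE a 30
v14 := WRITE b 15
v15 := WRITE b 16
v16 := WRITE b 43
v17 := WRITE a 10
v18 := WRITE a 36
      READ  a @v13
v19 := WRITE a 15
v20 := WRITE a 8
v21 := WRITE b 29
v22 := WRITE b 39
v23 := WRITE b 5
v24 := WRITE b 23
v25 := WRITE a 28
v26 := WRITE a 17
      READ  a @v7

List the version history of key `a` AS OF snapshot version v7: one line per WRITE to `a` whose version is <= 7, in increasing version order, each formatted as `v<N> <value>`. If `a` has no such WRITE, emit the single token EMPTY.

Scan writes for key=a with version <= 7:
  v1 WRITE b 25 -> skip
  v2 WRITE b 40 -> skip
  v3 WRITE a 3 -> keep
  v4 WRITE b 16 -> skip
  v5 WRITE b 27 -> skip
  v6 WRITE a 23 -> keep
  v7 WRITE a 15 -> keep
  v8 WRITE b 42 -> skip
  v9 WRITE a 23 -> drop (> snap)
  v10 WRITE b 24 -> skip
  v11 WRITE a 21 -> drop (> snap)
  v12 WRITE a 41 -> drop (> snap)
  v13 WRITE a 30 -> drop (> snap)
  v14 WRITE b 15 -> skip
  v15 WRITE b 16 -> skip
  v16 WRITE b 43 -> skip
  v17 WRITE a 10 -> drop (> snap)
  v18 WRITE a 36 -> drop (> snap)
  v19 WRITE a 15 -> drop (> snap)
  v20 WRITE a 8 -> drop (> snap)
  v21 WRITE b 29 -> skip
  v22 WRITE b 39 -> skip
  v23 WRITE b 5 -> skip
  v24 WRITE b 23 -> skip
  v25 WRITE a 28 -> drop (> snap)
  v26 WRITE a 17 -> drop (> snap)
Collected: [(3, 3), (6, 23), (7, 15)]

Answer: v3 3
v6 23
v7 15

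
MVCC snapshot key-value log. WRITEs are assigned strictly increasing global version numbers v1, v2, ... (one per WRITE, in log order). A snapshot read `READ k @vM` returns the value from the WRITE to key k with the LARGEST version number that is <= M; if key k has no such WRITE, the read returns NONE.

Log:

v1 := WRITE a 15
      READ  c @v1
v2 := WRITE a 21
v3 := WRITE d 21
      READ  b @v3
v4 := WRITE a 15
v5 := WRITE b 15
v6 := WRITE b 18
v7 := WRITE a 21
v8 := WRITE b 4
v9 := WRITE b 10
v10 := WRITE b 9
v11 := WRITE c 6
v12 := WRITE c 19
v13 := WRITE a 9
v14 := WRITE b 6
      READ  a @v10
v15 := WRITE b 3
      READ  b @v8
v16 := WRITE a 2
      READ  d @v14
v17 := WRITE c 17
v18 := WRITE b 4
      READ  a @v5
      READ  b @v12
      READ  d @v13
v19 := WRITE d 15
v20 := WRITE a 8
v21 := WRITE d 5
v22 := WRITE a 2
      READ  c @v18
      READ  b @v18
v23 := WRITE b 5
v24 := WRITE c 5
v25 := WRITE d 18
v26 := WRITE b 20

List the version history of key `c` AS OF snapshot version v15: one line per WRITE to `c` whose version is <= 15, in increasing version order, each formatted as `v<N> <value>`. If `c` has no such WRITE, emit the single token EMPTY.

Scan writes for key=c with version <= 15:
  v1 WRITE a 15 -> skip
  v2 WRITE a 21 -> skip
  v3 WRITE d 21 -> skip
  v4 WRITE a 15 -> skip
  v5 WRITE b 15 -> skip
  v6 WRITE b 18 -> skip
  v7 WRITE a 21 -> skip
  v8 WRITE b 4 -> skip
  v9 WRITE b 10 -> skip
  v10 WRITE b 9 -> skip
  v11 WRITE c 6 -> keep
  v12 WRITE c 19 -> keep
  v13 WRITE a 9 -> skip
  v14 WRITE b 6 -> skip
  v15 WRITE b 3 -> skip
  v16 WRITE a 2 -> skip
  v17 WRITE c 17 -> drop (> snap)
  v18 WRITE b 4 -> skip
  v19 WRITE d 15 -> skip
  v20 WRITE a 8 -> skip
  v21 WRITE d 5 -> skip
  v22 WRITE a 2 -> skip
  v23 WRITE b 5 -> skip
  v24 WRITE c 5 -> drop (> snap)
  v25 WRITE d 18 -> skip
  v26 WRITE b 20 -> skip
Collected: [(11, 6), (12, 19)]

Answer: v11 6
v12 19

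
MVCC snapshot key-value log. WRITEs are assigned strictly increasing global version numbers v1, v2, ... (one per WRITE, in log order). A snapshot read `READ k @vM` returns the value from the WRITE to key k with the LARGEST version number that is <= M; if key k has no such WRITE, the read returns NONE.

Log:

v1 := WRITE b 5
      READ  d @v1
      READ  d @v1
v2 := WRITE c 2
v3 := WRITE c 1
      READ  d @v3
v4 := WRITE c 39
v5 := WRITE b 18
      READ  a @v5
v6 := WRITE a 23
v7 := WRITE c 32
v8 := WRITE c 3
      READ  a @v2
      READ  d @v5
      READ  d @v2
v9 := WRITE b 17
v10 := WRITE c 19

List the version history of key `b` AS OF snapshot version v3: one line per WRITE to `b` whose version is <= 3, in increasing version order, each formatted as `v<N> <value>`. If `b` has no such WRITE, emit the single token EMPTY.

Scan writes for key=b with version <= 3:
  v1 WRITE b 5 -> keep
  v2 WRITE c 2 -> skip
  v3 WRITE c 1 -> skip
  v4 WRITE c 39 -> skip
  v5 WRITE b 18 -> drop (> snap)
  v6 WRITE a 23 -> skip
  v7 WRITE c 32 -> skip
  v8 WRITE c 3 -> skip
  v9 WRITE b 17 -> drop (> snap)
  v10 WRITE c 19 -> skip
Collected: [(1, 5)]

Answer: v1 5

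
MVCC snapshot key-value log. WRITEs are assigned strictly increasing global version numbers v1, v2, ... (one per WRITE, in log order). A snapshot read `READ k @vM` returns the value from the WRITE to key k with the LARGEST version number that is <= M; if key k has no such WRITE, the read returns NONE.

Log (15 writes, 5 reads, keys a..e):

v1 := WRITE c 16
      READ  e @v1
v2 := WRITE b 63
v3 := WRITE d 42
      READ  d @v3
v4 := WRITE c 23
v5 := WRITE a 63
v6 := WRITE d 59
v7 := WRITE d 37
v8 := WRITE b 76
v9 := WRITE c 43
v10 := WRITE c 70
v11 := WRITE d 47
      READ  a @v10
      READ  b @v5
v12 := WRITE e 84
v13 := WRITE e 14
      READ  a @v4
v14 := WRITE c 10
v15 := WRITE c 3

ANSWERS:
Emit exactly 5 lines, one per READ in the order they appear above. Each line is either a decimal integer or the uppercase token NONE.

Answer: NONE
42
63
63
NONE

Derivation:
v1: WRITE c=16  (c history now [(1, 16)])
READ e @v1: history=[] -> no version <= 1 -> NONE
v2: WRITE b=63  (b history now [(2, 63)])
v3: WRITE d=42  (d history now [(3, 42)])
READ d @v3: history=[(3, 42)] -> pick v3 -> 42
v4: WRITE c=23  (c history now [(1, 16), (4, 23)])
v5: WRITE a=63  (a history now [(5, 63)])
v6: WRITE d=59  (d history now [(3, 42), (6, 59)])
v7: WRITE d=37  (d history now [(3, 42), (6, 59), (7, 37)])
v8: WRITE b=76  (b history now [(2, 63), (8, 76)])
v9: WRITE c=43  (c history now [(1, 16), (4, 23), (9, 43)])
v10: WRITE c=70  (c history now [(1, 16), (4, 23), (9, 43), (10, 70)])
v11: WRITE d=47  (d history now [(3, 42), (6, 59), (7, 37), (11, 47)])
READ a @v10: history=[(5, 63)] -> pick v5 -> 63
READ b @v5: history=[(2, 63), (8, 76)] -> pick v2 -> 63
v12: WRITE e=84  (e history now [(12, 84)])
v13: WRITE e=14  (e history now [(12, 84), (13, 14)])
READ a @v4: history=[(5, 63)] -> no version <= 4 -> NONE
v14: WRITE c=10  (c history now [(1, 16), (4, 23), (9, 43), (10, 70), (14, 10)])
v15: WRITE c=3  (c history now [(1, 16), (4, 23), (9, 43), (10, 70), (14, 10), (15, 3)])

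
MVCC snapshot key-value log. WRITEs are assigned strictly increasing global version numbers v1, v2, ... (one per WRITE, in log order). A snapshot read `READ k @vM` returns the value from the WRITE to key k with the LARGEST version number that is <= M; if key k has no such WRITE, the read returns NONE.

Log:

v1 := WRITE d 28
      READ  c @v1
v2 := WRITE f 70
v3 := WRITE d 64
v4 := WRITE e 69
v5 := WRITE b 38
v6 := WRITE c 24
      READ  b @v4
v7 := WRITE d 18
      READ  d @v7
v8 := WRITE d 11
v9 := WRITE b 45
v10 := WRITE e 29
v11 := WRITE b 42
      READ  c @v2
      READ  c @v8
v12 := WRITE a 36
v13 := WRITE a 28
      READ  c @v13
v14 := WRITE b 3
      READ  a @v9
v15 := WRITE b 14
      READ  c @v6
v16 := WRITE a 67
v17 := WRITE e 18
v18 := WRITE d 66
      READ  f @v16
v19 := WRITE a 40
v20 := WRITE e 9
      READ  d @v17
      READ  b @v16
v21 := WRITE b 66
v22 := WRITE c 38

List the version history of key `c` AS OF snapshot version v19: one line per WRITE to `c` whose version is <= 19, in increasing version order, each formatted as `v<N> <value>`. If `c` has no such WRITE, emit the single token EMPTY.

Scan writes for key=c with version <= 19:
  v1 WRITE d 28 -> skip
  v2 WRITE f 70 -> skip
  v3 WRITE d 64 -> skip
  v4 WRITE e 69 -> skip
  v5 WRITE b 38 -> skip
  v6 WRITE c 24 -> keep
  v7 WRITE d 18 -> skip
  v8 WRITE d 11 -> skip
  v9 WRITE b 45 -> skip
  v10 WRITE e 29 -> skip
  v11 WRITE b 42 -> skip
  v12 WRITE a 36 -> skip
  v13 WRITE a 28 -> skip
  v14 WRITE b 3 -> skip
  v15 WRITE b 14 -> skip
  v16 WRITE a 67 -> skip
  v17 WRITE e 18 -> skip
  v18 WRITE d 66 -> skip
  v19 WRITE a 40 -> skip
  v20 WRITE e 9 -> skip
  v21 WRITE b 66 -> skip
  v22 WRITE c 38 -> drop (> snap)
Collected: [(6, 24)]

Answer: v6 24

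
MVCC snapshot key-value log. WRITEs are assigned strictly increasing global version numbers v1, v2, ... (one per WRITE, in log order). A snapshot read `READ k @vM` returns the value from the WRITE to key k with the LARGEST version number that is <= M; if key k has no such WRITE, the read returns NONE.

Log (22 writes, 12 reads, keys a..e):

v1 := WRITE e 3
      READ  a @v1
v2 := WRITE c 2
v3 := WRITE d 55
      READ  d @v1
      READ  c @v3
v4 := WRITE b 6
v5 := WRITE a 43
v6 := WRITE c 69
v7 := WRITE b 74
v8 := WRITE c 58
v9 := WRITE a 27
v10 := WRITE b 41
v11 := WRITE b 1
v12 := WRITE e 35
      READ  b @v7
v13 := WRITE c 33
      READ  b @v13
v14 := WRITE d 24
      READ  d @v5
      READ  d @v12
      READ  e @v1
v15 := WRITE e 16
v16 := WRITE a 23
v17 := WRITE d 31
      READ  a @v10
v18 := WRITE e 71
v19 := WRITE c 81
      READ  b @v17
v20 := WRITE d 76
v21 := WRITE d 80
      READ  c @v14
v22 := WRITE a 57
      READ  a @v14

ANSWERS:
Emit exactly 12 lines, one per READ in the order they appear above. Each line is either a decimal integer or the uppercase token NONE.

v1: WRITE e=3  (e history now [(1, 3)])
READ a @v1: history=[] -> no version <= 1 -> NONE
v2: WRITE c=2  (c history now [(2, 2)])
v3: WRITE d=55  (d history now [(3, 55)])
READ d @v1: history=[(3, 55)] -> no version <= 1 -> NONE
READ c @v3: history=[(2, 2)] -> pick v2 -> 2
v4: WRITE b=6  (b history now [(4, 6)])
v5: WRITE a=43  (a history now [(5, 43)])
v6: WRITE c=69  (c history now [(2, 2), (6, 69)])
v7: WRITE b=74  (b history now [(4, 6), (7, 74)])
v8: WRITE c=58  (c history now [(2, 2), (6, 69), (8, 58)])
v9: WRITE a=27  (a history now [(5, 43), (9, 27)])
v10: WRITE b=41  (b history now [(4, 6), (7, 74), (10, 41)])
v11: WRITE b=1  (b history now [(4, 6), (7, 74), (10, 41), (11, 1)])
v12: WRITE e=35  (e history now [(1, 3), (12, 35)])
READ b @v7: history=[(4, 6), (7, 74), (10, 41), (11, 1)] -> pick v7 -> 74
v13: WRITE c=33  (c history now [(2, 2), (6, 69), (8, 58), (13, 33)])
READ b @v13: history=[(4, 6), (7, 74), (10, 41), (11, 1)] -> pick v11 -> 1
v14: WRITE d=24  (d history now [(3, 55), (14, 24)])
READ d @v5: history=[(3, 55), (14, 24)] -> pick v3 -> 55
READ d @v12: history=[(3, 55), (14, 24)] -> pick v3 -> 55
READ e @v1: history=[(1, 3), (12, 35)] -> pick v1 -> 3
v15: WRITE e=16  (e history now [(1, 3), (12, 35), (15, 16)])
v16: WRITE a=23  (a history now [(5, 43), (9, 27), (16, 23)])
v17: WRITE d=31  (d history now [(3, 55), (14, 24), (17, 31)])
READ a @v10: history=[(5, 43), (9, 27), (16, 23)] -> pick v9 -> 27
v18: WRITE e=71  (e history now [(1, 3), (12, 35), (15, 16), (18, 71)])
v19: WRITE c=81  (c history now [(2, 2), (6, 69), (8, 58), (13, 33), (19, 81)])
READ b @v17: history=[(4, 6), (7, 74), (10, 41), (11, 1)] -> pick v11 -> 1
v20: WRITE d=76  (d history now [(3, 55), (14, 24), (17, 31), (20, 76)])
v21: WRITE d=80  (d history now [(3, 55), (14, 24), (17, 31), (20, 76), (21, 80)])
READ c @v14: history=[(2, 2), (6, 69), (8, 58), (13, 33), (19, 81)] -> pick v13 -> 33
v22: WRITE a=57  (a history now [(5, 43), (9, 27), (16, 23), (22, 57)])
READ a @v14: history=[(5, 43), (9, 27), (16, 23), (22, 57)] -> pick v9 -> 27

Answer: NONE
NONE
2
74
1
55
55
3
27
1
33
27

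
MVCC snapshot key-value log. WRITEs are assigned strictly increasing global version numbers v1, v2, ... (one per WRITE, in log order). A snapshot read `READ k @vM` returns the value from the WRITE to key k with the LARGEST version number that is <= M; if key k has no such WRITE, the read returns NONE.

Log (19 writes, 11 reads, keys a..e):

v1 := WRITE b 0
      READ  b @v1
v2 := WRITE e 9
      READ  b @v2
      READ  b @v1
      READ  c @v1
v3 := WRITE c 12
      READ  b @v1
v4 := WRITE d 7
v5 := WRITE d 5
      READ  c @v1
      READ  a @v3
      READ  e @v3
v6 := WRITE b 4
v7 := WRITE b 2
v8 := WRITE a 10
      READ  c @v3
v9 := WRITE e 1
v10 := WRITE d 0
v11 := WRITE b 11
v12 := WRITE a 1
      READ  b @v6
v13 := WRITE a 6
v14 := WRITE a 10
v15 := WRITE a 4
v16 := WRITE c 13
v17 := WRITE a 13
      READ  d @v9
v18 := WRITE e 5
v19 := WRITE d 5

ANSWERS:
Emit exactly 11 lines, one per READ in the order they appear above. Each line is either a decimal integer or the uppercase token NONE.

v1: WRITE b=0  (b history now [(1, 0)])
READ b @v1: history=[(1, 0)] -> pick v1 -> 0
v2: WRITE e=9  (e history now [(2, 9)])
READ b @v2: history=[(1, 0)] -> pick v1 -> 0
READ b @v1: history=[(1, 0)] -> pick v1 -> 0
READ c @v1: history=[] -> no version <= 1 -> NONE
v3: WRITE c=12  (c history now [(3, 12)])
READ b @v1: history=[(1, 0)] -> pick v1 -> 0
v4: WRITE d=7  (d history now [(4, 7)])
v5: WRITE d=5  (d history now [(4, 7), (5, 5)])
READ c @v1: history=[(3, 12)] -> no version <= 1 -> NONE
READ a @v3: history=[] -> no version <= 3 -> NONE
READ e @v3: history=[(2, 9)] -> pick v2 -> 9
v6: WRITE b=4  (b history now [(1, 0), (6, 4)])
v7: WRITE b=2  (b history now [(1, 0), (6, 4), (7, 2)])
v8: WRITE a=10  (a history now [(8, 10)])
READ c @v3: history=[(3, 12)] -> pick v3 -> 12
v9: WRITE e=1  (e history now [(2, 9), (9, 1)])
v10: WRITE d=0  (d history now [(4, 7), (5, 5), (10, 0)])
v11: WRITE b=11  (b history now [(1, 0), (6, 4), (7, 2), (11, 11)])
v12: WRITE a=1  (a history now [(8, 10), (12, 1)])
READ b @v6: history=[(1, 0), (6, 4), (7, 2), (11, 11)] -> pick v6 -> 4
v13: WRITE a=6  (a history now [(8, 10), (12, 1), (13, 6)])
v14: WRITE a=10  (a history now [(8, 10), (12, 1), (13, 6), (14, 10)])
v15: WRITE a=4  (a history now [(8, 10), (12, 1), (13, 6), (14, 10), (15, 4)])
v16: WRITE c=13  (c history now [(3, 12), (16, 13)])
v17: WRITE a=13  (a history now [(8, 10), (12, 1), (13, 6), (14, 10), (15, 4), (17, 13)])
READ d @v9: history=[(4, 7), (5, 5), (10, 0)] -> pick v5 -> 5
v18: WRITE e=5  (e history now [(2, 9), (9, 1), (18, 5)])
v19: WRITE d=5  (d history now [(4, 7), (5, 5), (10, 0), (19, 5)])

Answer: 0
0
0
NONE
0
NONE
NONE
9
12
4
5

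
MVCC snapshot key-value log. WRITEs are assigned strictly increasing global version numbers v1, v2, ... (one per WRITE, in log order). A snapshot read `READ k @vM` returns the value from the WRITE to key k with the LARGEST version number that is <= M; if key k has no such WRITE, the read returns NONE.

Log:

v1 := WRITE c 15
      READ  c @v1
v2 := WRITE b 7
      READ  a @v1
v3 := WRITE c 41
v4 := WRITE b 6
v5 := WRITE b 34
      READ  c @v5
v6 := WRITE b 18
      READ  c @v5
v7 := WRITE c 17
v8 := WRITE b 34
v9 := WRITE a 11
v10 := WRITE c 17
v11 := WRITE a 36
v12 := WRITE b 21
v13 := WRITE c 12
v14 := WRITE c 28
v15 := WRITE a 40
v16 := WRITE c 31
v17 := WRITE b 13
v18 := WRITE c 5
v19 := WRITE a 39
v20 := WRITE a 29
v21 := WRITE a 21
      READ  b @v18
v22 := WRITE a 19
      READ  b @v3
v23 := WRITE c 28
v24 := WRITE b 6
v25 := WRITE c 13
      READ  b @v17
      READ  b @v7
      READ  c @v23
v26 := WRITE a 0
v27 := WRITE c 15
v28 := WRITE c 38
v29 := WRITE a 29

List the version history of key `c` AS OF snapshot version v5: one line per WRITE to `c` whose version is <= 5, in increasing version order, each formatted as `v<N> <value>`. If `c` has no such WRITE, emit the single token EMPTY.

Answer: v1 15
v3 41

Derivation:
Scan writes for key=c with version <= 5:
  v1 WRITE c 15 -> keep
  v2 WRITE b 7 -> skip
  v3 WRITE c 41 -> keep
  v4 WRITE b 6 -> skip
  v5 WRITE b 34 -> skip
  v6 WRITE b 18 -> skip
  v7 WRITE c 17 -> drop (> snap)
  v8 WRITE b 34 -> skip
  v9 WRITE a 11 -> skip
  v10 WRITE c 17 -> drop (> snap)
  v11 WRITE a 36 -> skip
  v12 WRITE b 21 -> skip
  v13 WRITE c 12 -> drop (> snap)
  v14 WRITE c 28 -> drop (> snap)
  v15 WRITE a 40 -> skip
  v16 WRITE c 31 -> drop (> snap)
  v17 WRITE b 13 -> skip
  v18 WRITE c 5 -> drop (> snap)
  v19 WRITE a 39 -> skip
  v20 WRITE a 29 -> skip
  v21 WRITE a 21 -> skip
  v22 WRITE a 19 -> skip
  v23 WRITE c 28 -> drop (> snap)
  v24 WRITE b 6 -> skip
  v25 WRITE c 13 -> drop (> snap)
  v26 WRITE a 0 -> skip
  v27 WRITE c 15 -> drop (> snap)
  v28 WRITE c 38 -> drop (> snap)
  v29 WRITE a 29 -> skip
Collected: [(1, 15), (3, 41)]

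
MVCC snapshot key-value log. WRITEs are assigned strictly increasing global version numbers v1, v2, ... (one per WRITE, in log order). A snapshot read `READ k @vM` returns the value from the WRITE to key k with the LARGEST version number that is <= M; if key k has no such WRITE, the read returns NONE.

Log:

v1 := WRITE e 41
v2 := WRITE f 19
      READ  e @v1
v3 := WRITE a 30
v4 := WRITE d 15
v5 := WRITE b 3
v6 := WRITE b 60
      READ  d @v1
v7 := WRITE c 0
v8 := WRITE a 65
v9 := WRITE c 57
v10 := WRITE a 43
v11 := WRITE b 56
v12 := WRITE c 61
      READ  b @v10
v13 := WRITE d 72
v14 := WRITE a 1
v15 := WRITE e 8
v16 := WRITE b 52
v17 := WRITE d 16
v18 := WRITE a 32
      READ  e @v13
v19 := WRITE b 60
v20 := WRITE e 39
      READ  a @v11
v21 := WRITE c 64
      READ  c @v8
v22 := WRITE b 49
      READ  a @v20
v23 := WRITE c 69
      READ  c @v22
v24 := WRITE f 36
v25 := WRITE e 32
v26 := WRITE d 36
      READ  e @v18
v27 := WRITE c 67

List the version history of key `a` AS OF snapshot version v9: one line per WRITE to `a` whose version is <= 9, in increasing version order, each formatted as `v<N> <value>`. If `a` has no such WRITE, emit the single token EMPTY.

Scan writes for key=a with version <= 9:
  v1 WRITE e 41 -> skip
  v2 WRITE f 19 -> skip
  v3 WRITE a 30 -> keep
  v4 WRITE d 15 -> skip
  v5 WRITE b 3 -> skip
  v6 WRITE b 60 -> skip
  v7 WRITE c 0 -> skip
  v8 WRITE a 65 -> keep
  v9 WRITE c 57 -> skip
  v10 WRITE a 43 -> drop (> snap)
  v11 WRITE b 56 -> skip
  v12 WRITE c 61 -> skip
  v13 WRITE d 72 -> skip
  v14 WRITE a 1 -> drop (> snap)
  v15 WRITE e 8 -> skip
  v16 WRITE b 52 -> skip
  v17 WRITE d 16 -> skip
  v18 WRITE a 32 -> drop (> snap)
  v19 WRITE b 60 -> skip
  v20 WRITE e 39 -> skip
  v21 WRITE c 64 -> skip
  v22 WRITE b 49 -> skip
  v23 WRITE c 69 -> skip
  v24 WRITE f 36 -> skip
  v25 WRITE e 32 -> skip
  v26 WRITE d 36 -> skip
  v27 WRITE c 67 -> skip
Collected: [(3, 30), (8, 65)]

Answer: v3 30
v8 65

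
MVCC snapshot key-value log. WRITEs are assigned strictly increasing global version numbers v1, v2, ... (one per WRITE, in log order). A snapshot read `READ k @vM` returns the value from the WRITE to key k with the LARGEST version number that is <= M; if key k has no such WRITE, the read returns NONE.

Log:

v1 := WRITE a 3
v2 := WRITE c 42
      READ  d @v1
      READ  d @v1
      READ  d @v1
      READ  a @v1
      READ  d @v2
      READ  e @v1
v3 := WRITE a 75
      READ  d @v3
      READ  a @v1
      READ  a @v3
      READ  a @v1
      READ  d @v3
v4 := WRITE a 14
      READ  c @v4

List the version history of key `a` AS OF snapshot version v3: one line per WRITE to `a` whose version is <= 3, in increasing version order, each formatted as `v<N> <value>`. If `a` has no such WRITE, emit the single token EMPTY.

Scan writes for key=a with version <= 3:
  v1 WRITE a 3 -> keep
  v2 WRITE c 42 -> skip
  v3 WRITE a 75 -> keep
  v4 WRITE a 14 -> drop (> snap)
Collected: [(1, 3), (3, 75)]

Answer: v1 3
v3 75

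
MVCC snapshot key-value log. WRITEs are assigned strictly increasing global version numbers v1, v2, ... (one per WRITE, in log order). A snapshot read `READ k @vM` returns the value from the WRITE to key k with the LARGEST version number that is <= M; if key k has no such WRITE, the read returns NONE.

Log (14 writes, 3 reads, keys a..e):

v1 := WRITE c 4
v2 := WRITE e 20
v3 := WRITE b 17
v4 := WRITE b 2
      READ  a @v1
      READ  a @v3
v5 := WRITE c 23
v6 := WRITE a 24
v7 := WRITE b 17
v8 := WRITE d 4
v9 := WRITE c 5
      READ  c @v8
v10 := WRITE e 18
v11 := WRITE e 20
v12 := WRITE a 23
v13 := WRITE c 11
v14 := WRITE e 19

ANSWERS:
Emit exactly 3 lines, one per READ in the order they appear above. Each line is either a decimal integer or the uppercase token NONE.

Answer: NONE
NONE
23

Derivation:
v1: WRITE c=4  (c history now [(1, 4)])
v2: WRITE e=20  (e history now [(2, 20)])
v3: WRITE b=17  (b history now [(3, 17)])
v4: WRITE b=2  (b history now [(3, 17), (4, 2)])
READ a @v1: history=[] -> no version <= 1 -> NONE
READ a @v3: history=[] -> no version <= 3 -> NONE
v5: WRITE c=23  (c history now [(1, 4), (5, 23)])
v6: WRITE a=24  (a history now [(6, 24)])
v7: WRITE b=17  (b history now [(3, 17), (4, 2), (7, 17)])
v8: WRITE d=4  (d history now [(8, 4)])
v9: WRITE c=5  (c history now [(1, 4), (5, 23), (9, 5)])
READ c @v8: history=[(1, 4), (5, 23), (9, 5)] -> pick v5 -> 23
v10: WRITE e=18  (e history now [(2, 20), (10, 18)])
v11: WRITE e=20  (e history now [(2, 20), (10, 18), (11, 20)])
v12: WRITE a=23  (a history now [(6, 24), (12, 23)])
v13: WRITE c=11  (c history now [(1, 4), (5, 23), (9, 5), (13, 11)])
v14: WRITE e=19  (e history now [(2, 20), (10, 18), (11, 20), (14, 19)])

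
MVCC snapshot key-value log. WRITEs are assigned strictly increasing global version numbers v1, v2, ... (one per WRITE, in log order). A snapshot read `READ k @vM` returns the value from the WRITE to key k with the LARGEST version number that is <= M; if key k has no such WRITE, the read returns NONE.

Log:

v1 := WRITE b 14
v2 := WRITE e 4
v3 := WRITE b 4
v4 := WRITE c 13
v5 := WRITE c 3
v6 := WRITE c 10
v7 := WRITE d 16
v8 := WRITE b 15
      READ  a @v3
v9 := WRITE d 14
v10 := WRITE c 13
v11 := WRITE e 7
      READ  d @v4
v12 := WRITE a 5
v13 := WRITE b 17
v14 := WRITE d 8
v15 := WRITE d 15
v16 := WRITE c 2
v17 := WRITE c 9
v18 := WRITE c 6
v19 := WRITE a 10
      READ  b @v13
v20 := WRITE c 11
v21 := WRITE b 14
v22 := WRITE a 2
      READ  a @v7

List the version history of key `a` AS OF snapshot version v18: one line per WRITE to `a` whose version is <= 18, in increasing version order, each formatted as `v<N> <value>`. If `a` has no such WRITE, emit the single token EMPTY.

Answer: v12 5

Derivation:
Scan writes for key=a with version <= 18:
  v1 WRITE b 14 -> skip
  v2 WRITE e 4 -> skip
  v3 WRITE b 4 -> skip
  v4 WRITE c 13 -> skip
  v5 WRITE c 3 -> skip
  v6 WRITE c 10 -> skip
  v7 WRITE d 16 -> skip
  v8 WRITE b 15 -> skip
  v9 WRITE d 14 -> skip
  v10 WRITE c 13 -> skip
  v11 WRITE e 7 -> skip
  v12 WRITE a 5 -> keep
  v13 WRITE b 17 -> skip
  v14 WRITE d 8 -> skip
  v15 WRITE d 15 -> skip
  v16 WRITE c 2 -> skip
  v17 WRITE c 9 -> skip
  v18 WRITE c 6 -> skip
  v19 WRITE a 10 -> drop (> snap)
  v20 WRITE c 11 -> skip
  v21 WRITE b 14 -> skip
  v22 WRITE a 2 -> drop (> snap)
Collected: [(12, 5)]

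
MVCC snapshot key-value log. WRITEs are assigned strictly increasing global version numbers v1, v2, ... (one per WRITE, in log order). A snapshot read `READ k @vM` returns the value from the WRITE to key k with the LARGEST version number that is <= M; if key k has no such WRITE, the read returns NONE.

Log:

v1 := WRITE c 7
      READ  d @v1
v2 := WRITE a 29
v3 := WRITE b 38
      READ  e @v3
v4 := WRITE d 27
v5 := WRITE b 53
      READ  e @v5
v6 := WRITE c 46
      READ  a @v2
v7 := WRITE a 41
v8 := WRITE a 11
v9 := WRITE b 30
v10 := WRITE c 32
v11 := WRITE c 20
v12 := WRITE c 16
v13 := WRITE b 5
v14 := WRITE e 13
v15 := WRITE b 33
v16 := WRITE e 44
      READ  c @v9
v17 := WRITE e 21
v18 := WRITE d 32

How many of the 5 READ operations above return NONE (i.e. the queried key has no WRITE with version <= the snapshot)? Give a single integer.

v1: WRITE c=7  (c history now [(1, 7)])
READ d @v1: history=[] -> no version <= 1 -> NONE
v2: WRITE a=29  (a history now [(2, 29)])
v3: WRITE b=38  (b history now [(3, 38)])
READ e @v3: history=[] -> no version <= 3 -> NONE
v4: WRITE d=27  (d history now [(4, 27)])
v5: WRITE b=53  (b history now [(3, 38), (5, 53)])
READ e @v5: history=[] -> no version <= 5 -> NONE
v6: WRITE c=46  (c history now [(1, 7), (6, 46)])
READ a @v2: history=[(2, 29)] -> pick v2 -> 29
v7: WRITE a=41  (a history now [(2, 29), (7, 41)])
v8: WRITE a=11  (a history now [(2, 29), (7, 41), (8, 11)])
v9: WRITE b=30  (b history now [(3, 38), (5, 53), (9, 30)])
v10: WRITE c=32  (c history now [(1, 7), (6, 46), (10, 32)])
v11: WRITE c=20  (c history now [(1, 7), (6, 46), (10, 32), (11, 20)])
v12: WRITE c=16  (c history now [(1, 7), (6, 46), (10, 32), (11, 20), (12, 16)])
v13: WRITE b=5  (b history now [(3, 38), (5, 53), (9, 30), (13, 5)])
v14: WRITE e=13  (e history now [(14, 13)])
v15: WRITE b=33  (b history now [(3, 38), (5, 53), (9, 30), (13, 5), (15, 33)])
v16: WRITE e=44  (e history now [(14, 13), (16, 44)])
READ c @v9: history=[(1, 7), (6, 46), (10, 32), (11, 20), (12, 16)] -> pick v6 -> 46
v17: WRITE e=21  (e history now [(14, 13), (16, 44), (17, 21)])
v18: WRITE d=32  (d history now [(4, 27), (18, 32)])
Read results in order: ['NONE', 'NONE', 'NONE', '29', '46']
NONE count = 3

Answer: 3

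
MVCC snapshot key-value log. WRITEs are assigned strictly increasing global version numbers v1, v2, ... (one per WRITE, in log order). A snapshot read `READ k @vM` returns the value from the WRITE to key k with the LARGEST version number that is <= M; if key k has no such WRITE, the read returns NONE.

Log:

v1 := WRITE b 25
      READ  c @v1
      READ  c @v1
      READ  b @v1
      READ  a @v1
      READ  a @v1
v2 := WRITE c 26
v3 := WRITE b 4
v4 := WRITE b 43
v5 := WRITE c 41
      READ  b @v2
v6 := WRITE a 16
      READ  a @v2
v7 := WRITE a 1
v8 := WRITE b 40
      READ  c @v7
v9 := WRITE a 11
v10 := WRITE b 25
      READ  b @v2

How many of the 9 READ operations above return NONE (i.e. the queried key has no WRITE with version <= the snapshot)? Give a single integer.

Answer: 5

Derivation:
v1: WRITE b=25  (b history now [(1, 25)])
READ c @v1: history=[] -> no version <= 1 -> NONE
READ c @v1: history=[] -> no version <= 1 -> NONE
READ b @v1: history=[(1, 25)] -> pick v1 -> 25
READ a @v1: history=[] -> no version <= 1 -> NONE
READ a @v1: history=[] -> no version <= 1 -> NONE
v2: WRITE c=26  (c history now [(2, 26)])
v3: WRITE b=4  (b history now [(1, 25), (3, 4)])
v4: WRITE b=43  (b history now [(1, 25), (3, 4), (4, 43)])
v5: WRITE c=41  (c history now [(2, 26), (5, 41)])
READ b @v2: history=[(1, 25), (3, 4), (4, 43)] -> pick v1 -> 25
v6: WRITE a=16  (a history now [(6, 16)])
READ a @v2: history=[(6, 16)] -> no version <= 2 -> NONE
v7: WRITE a=1  (a history now [(6, 16), (7, 1)])
v8: WRITE b=40  (b history now [(1, 25), (3, 4), (4, 43), (8, 40)])
READ c @v7: history=[(2, 26), (5, 41)] -> pick v5 -> 41
v9: WRITE a=11  (a history now [(6, 16), (7, 1), (9, 11)])
v10: WRITE b=25  (b history now [(1, 25), (3, 4), (4, 43), (8, 40), (10, 25)])
READ b @v2: history=[(1, 25), (3, 4), (4, 43), (8, 40), (10, 25)] -> pick v1 -> 25
Read results in order: ['NONE', 'NONE', '25', 'NONE', 'NONE', '25', 'NONE', '41', '25']
NONE count = 5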